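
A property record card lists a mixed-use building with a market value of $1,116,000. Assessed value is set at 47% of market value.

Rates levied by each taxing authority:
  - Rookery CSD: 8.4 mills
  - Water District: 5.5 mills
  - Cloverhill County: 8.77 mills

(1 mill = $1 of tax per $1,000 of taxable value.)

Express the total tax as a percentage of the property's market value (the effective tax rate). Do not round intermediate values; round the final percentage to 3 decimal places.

Assessed value = $1,116,000 × 0.47 = $524,520
Rookery CSD: $524,520 × 0.0084 = $4,405.968
Water District: $524,520 × 0.0055 = $2,884.86
Cloverhill County: $524,520 × 0.00877 = $4,600.0404
Total tax = $11,890.8684
Effective rate = $11,890.8684 ÷ $1,116,000 = 1.065% of market value

1.065%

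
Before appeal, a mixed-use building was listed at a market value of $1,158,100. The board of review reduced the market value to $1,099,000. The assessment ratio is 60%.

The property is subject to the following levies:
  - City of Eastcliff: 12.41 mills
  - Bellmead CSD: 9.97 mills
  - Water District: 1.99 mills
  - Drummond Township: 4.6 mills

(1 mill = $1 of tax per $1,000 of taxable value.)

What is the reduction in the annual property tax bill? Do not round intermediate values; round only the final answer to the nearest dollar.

Old assessed value = $1,158,100 × 0.6 = $694,860
New assessed value = $1,099,000 × 0.6 = $659,400
Combined rate = 0.01241 + 0.00997 + 0.00199 + 0.0046 = 0.02897
Old tax = $694,860 × 0.02897 = $20,130.0942
New tax = $659,400 × 0.02897 = $19,102.818
Reduction = $20,130.0942 − $19,102.818 = $1,027.2762

$1,027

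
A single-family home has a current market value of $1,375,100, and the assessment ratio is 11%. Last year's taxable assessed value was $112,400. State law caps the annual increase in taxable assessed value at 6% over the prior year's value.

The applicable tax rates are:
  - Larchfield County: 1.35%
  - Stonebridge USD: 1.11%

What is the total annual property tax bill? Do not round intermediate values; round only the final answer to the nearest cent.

Uncapped assessed value = $1,375,100 × 0.11 = $151,261
Cap limit = $112,400 × 1.06 = $119,144
Taxable assessed value = min($151,261, $119,144) = $119,144 (cap binds)
Larchfield County: $119,144 × 0.0135 = $1,608.444
Stonebridge USD: $119,144 × 0.0111 = $1,322.4984
Total = $2,930.9424

$2,930.94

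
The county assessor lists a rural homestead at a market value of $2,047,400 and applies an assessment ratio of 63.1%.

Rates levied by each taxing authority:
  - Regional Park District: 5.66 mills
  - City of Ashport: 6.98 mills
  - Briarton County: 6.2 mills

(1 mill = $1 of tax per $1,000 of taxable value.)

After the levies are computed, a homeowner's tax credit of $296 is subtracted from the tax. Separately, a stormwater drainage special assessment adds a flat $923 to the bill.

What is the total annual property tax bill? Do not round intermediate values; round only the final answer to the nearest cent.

Assessed value = $2,047,400 × 0.631 = $1,291,909.4
Regional Park District: $1,291,909.4 × 0.00566 = $7,312.207204
City of Ashport: $1,291,909.4 × 0.00698 = $9,017.527612
Briarton County: $1,291,909.4 × 0.0062 = $8,009.83828
Levies subtotal = $24,339.573096
After credit = $24,339.573096 − $296 = $24,043.573096
Total = $24,043.573096 + $923 = $24,966.573096

$24,966.57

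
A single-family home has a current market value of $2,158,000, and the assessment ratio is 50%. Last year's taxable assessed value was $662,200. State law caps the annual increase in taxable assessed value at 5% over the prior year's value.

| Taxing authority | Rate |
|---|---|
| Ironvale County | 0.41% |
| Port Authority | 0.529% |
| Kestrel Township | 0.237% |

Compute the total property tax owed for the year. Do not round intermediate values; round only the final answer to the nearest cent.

Uncapped assessed value = $2,158,000 × 0.5 = $1,079,000
Cap limit = $662,200 × 1.05 = $695,310
Taxable assessed value = min($1,079,000, $695,310) = $695,310 (cap binds)
Ironvale County: $695,310 × 0.0041 = $2,850.771
Port Authority: $695,310 × 0.00529 = $3,678.1899
Kestrel Township: $695,310 × 0.00237 = $1,647.8847
Total = $8,176.8456

$8,176.85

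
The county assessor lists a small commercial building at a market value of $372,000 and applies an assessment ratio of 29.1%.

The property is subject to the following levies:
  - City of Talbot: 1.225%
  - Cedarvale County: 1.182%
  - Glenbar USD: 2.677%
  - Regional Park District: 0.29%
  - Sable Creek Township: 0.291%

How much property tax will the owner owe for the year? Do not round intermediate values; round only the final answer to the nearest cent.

Assessed value = $372,000 × 0.291 = $108,252
City of Talbot: $108,252 × 0.01225 = $1,326.087
Cedarvale County: $108,252 × 0.01182 = $1,279.53864
Glenbar USD: $108,252 × 0.02677 = $2,897.90604
Regional Park District: $108,252 × 0.0029 = $313.9308
Sable Creek Township: $108,252 × 0.00291 = $315.01332
Total = $1,326.087 + $1,279.53864 + $2,897.90604 + $313.9308 + $315.01332 = $6,132.4758

$6,132.48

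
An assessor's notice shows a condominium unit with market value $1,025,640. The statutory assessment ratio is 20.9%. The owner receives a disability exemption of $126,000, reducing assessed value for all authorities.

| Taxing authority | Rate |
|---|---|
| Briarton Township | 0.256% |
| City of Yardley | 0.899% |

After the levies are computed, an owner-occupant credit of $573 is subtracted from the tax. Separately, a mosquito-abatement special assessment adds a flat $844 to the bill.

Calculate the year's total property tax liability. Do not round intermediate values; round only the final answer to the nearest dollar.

Assessed value = $1,025,640 × 0.209 = $214,358.76
Taxable value = $214,358.76 − $126,000 = $88,358.76
Briarton Township: $88,358.76 × 0.00256 = $226.1984256
City of Yardley: $88,358.76 × 0.00899 = $794.3452524
Levies subtotal = $1,020.543678
After credit = $1,020.543678 − $573 = $447.543678
Total = $447.543678 + $844 = $1,291.543678

$1,292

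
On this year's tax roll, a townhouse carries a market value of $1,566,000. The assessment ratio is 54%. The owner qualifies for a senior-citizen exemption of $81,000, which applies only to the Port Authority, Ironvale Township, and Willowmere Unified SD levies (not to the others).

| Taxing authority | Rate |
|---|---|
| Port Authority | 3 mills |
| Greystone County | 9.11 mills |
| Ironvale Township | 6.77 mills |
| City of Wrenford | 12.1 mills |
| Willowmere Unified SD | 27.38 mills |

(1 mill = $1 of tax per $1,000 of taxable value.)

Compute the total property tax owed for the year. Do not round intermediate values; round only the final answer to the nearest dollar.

Assessed value = $1,566,000 × 0.54 = $845,640
Port Authority: ($845,640 − $81,000) × 0.003 = $764,640 × 0.003 = $2,293.92
Greystone County: $845,640 × 0.00911 = $7,703.7804
Ironvale Township: ($845,640 − $81,000) × 0.00677 = $764,640 × 0.00677 = $5,176.6128
City of Wrenford: $845,640 × 0.0121 = $10,232.244
Willowmere Unified SD: ($845,640 − $81,000) × 0.02738 = $764,640 × 0.02738 = $20,935.8432
Total = $46,342.4004

$46,342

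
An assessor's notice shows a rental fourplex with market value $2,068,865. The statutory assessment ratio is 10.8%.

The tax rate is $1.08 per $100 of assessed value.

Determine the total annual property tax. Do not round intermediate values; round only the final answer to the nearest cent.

Assessed value = $2,068,865 × 0.108 = $223,437.42
Tax = $223,437.42 × 0.0108 = $2,413.124136

$2,413.12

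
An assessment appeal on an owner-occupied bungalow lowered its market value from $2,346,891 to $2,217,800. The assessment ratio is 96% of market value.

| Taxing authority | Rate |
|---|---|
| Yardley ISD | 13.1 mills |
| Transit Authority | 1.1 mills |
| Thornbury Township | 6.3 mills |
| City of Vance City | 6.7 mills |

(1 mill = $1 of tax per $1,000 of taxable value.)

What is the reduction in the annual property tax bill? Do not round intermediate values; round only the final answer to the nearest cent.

$3,370.82

Old assessed value = $2,346,891 × 0.96 = $2,253,015.36
New assessed value = $2,217,800 × 0.96 = $2,129,088
Combined rate = 0.0131 + 0.0011 + 0.0063 + 0.0067 = 0.0272
Old tax = $2,253,015.36 × 0.0272 = $61,282.017792
New tax = $2,129,088 × 0.0272 = $57,911.1936
Reduction = $61,282.017792 − $57,911.1936 = $3,370.824192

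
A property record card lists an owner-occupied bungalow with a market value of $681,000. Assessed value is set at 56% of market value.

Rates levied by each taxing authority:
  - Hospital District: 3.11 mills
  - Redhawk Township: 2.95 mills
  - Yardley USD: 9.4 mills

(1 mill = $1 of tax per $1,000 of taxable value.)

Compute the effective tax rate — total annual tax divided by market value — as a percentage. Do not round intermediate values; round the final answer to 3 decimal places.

0.866%

Assessed value = $681,000 × 0.56 = $381,360
Hospital District: $381,360 × 0.00311 = $1,186.0296
Redhawk Township: $381,360 × 0.00295 = $1,125.012
Yardley USD: $381,360 × 0.0094 = $3,584.784
Total tax = $5,895.8256
Effective rate = $5,895.8256 ÷ $681,000 = 0.866% of market value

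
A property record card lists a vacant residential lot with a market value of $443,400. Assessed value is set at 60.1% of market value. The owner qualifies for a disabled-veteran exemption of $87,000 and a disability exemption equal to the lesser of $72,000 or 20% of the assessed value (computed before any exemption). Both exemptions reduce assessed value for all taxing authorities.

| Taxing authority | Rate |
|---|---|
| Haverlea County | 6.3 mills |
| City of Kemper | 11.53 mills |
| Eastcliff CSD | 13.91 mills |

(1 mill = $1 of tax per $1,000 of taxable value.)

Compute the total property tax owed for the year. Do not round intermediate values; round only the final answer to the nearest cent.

$4,005.17

Assessed value = $443,400 × 0.601 = $266,483.4
Disability exemption = min($72,000, 20% × $266,483.4) = min($72,000, $53,296.68) = $53,296.68 (percentage binds)
Taxable value = $266,483.4 − $87,000 − $53,296.68 = $126,186.72
Haverlea County: $126,186.72 × 0.0063 = $794.976336
City of Kemper: $126,186.72 × 0.01153 = $1,454.9328816
Eastcliff CSD: $126,186.72 × 0.01391 = $1,755.2572752
Total = $4,005.1664928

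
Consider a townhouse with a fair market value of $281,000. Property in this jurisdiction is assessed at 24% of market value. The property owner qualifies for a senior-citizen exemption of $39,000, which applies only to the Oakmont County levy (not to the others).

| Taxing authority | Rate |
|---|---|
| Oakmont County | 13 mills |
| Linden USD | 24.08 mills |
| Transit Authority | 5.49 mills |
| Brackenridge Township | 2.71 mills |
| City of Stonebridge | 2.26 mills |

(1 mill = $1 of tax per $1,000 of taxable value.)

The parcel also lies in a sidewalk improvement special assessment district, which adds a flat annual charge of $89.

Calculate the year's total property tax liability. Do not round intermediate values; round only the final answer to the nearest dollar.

$2,788

Assessed value = $281,000 × 0.24 = $67,440
Oakmont County: ($67,440 − $39,000) × 0.013 = $28,440 × 0.013 = $369.72
Linden USD: $67,440 × 0.02408 = $1,623.9552
Transit Authority: $67,440 × 0.00549 = $370.2456
Brackenridge Township: $67,440 × 0.00271 = $182.7624
City of Stonebridge: $67,440 × 0.00226 = $152.4144
Levies subtotal = $2,699.0976
Total = $2,699.0976 + $89 = $2,788.0976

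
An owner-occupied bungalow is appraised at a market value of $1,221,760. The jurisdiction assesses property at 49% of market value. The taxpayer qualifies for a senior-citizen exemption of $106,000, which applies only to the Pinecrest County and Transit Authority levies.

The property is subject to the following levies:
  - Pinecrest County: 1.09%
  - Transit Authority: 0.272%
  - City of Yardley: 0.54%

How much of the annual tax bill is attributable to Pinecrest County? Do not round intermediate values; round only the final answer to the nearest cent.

$5,370.02

Assessed value = $1,221,760 × 0.49 = $598,662.4
Pinecrest County taxable value = $598,662.4 − $106,000 = $492,662.4
Pinecrest County levy = $492,662.4 × 0.0109 = $5,370.02016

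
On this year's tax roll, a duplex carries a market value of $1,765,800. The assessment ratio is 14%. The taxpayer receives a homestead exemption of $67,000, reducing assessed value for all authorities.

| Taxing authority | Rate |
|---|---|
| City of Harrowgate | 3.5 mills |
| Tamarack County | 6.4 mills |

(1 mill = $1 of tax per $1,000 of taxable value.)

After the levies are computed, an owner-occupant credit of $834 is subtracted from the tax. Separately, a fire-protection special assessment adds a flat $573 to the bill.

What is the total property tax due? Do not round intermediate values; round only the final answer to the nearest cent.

$1,523.10

Assessed value = $1,765,800 × 0.14 = $247,212
Taxable value = $247,212 − $67,000 = $180,212
City of Harrowgate: $180,212 × 0.0035 = $630.742
Tamarack County: $180,212 × 0.0064 = $1,153.3568
Levies subtotal = $1,784.0988
After credit = $1,784.0988 − $834 = $950.0988
Total = $950.0988 + $573 = $1,523.0988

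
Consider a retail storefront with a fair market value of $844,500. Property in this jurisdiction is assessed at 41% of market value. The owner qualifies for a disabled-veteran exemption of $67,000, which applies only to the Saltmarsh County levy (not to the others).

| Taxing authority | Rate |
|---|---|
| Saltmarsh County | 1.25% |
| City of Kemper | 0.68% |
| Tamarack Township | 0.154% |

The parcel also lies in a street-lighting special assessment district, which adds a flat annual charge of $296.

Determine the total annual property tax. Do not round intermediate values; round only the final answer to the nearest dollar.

Assessed value = $844,500 × 0.41 = $346,245
Saltmarsh County: ($346,245 − $67,000) × 0.0125 = $279,245 × 0.0125 = $3,490.5625
City of Kemper: $346,245 × 0.0068 = $2,354.466
Tamarack Township: $346,245 × 0.00154 = $533.2173
Levies subtotal = $6,378.2458
Total = $6,378.2458 + $296 = $6,674.2458

$6,674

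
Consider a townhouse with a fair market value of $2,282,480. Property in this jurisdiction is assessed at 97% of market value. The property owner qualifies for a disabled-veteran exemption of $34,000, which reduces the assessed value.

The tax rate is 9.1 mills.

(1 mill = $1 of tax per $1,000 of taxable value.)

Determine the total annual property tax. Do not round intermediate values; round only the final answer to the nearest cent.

$19,838.05

Assessed value = $2,282,480 × 0.97 = $2,214,005.6
Taxable value = $2,214,005.6 − $34,000 = $2,180,005.6
Tax = $2,180,005.6 × 0.0091 = $19,838.05096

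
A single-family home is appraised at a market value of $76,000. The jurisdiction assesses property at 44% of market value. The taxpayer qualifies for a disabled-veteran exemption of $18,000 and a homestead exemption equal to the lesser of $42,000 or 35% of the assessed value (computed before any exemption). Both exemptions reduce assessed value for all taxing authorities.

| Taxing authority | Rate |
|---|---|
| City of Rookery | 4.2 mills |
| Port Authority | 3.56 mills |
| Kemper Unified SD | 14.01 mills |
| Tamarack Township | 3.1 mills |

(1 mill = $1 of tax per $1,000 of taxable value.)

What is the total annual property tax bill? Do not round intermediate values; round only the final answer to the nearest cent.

$92.91

Assessed value = $76,000 × 0.44 = $33,440
Homestead exemption = min($42,000, 35% × $33,440) = min($42,000, $11,704) = $11,704 (percentage binds)
Taxable value = $33,440 − $18,000 − $11,704 = $3,736
City of Rookery: $3,736 × 0.0042 = $15.6912
Port Authority: $3,736 × 0.00356 = $13.30016
Kemper Unified SD: $3,736 × 0.01401 = $52.34136
Tamarack Township: $3,736 × 0.0031 = $11.5816
Total = $92.91432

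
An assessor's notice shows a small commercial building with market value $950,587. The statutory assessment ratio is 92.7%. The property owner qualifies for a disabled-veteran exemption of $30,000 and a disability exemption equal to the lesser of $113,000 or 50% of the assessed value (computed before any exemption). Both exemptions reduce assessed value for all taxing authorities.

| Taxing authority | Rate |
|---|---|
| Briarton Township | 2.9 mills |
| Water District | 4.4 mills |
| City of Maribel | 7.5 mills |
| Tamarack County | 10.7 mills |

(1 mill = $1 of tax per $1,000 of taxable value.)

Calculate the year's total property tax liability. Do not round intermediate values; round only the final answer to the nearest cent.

$18,823.95

Assessed value = $950,587 × 0.927 = $881,194.149
Disability exemption = min($113,000, 50% × $881,194.149) = min($113,000, $440,597.0745) = $113,000 (dollar cap binds)
Taxable value = $881,194.149 − $30,000 − $113,000 = $738,194.149
Briarton Township: $738,194.149 × 0.0029 = $2,140.7630321
Water District: $738,194.149 × 0.0044 = $3,248.0542556
City of Maribel: $738,194.149 × 0.0075 = $5,536.4561175
Tamarack County: $738,194.149 × 0.0107 = $7,898.6773943
Total = $18,823.9507995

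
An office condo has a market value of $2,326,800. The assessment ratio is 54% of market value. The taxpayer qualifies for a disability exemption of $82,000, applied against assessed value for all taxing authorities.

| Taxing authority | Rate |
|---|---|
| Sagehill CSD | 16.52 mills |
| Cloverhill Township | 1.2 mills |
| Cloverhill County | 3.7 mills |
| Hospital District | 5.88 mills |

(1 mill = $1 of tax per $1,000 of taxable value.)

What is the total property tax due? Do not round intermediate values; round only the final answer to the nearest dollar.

Assessed value = $2,326,800 × 0.54 = $1,256,472
Taxable value = $1,256,472 − $82,000 = $1,174,472
Sagehill CSD: $1,174,472 × 0.01652 = $19,402.27744
Cloverhill Township: $1,174,472 × 0.0012 = $1,409.3664
Cloverhill County: $1,174,472 × 0.0037 = $4,345.5464
Hospital District: $1,174,472 × 0.00588 = $6,905.89536
Total = $19,402.27744 + $1,409.3664 + $4,345.5464 + $6,905.89536 = $32,063.0856

$32,063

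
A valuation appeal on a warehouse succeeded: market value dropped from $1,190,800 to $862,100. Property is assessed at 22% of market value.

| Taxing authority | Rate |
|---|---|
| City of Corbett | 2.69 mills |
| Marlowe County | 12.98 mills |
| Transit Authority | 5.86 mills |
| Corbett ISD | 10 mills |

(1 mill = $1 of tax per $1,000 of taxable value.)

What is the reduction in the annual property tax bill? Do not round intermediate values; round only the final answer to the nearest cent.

$2,280.06

Old assessed value = $1,190,800 × 0.22 = $261,976
New assessed value = $862,100 × 0.22 = $189,662
Combined rate = 0.00269 + 0.01298 + 0.00586 + 0.01 = 0.03153
Old tax = $261,976 × 0.03153 = $8,260.10328
New tax = $189,662 × 0.03153 = $5,980.04286
Reduction = $8,260.10328 − $5,980.04286 = $2,280.06042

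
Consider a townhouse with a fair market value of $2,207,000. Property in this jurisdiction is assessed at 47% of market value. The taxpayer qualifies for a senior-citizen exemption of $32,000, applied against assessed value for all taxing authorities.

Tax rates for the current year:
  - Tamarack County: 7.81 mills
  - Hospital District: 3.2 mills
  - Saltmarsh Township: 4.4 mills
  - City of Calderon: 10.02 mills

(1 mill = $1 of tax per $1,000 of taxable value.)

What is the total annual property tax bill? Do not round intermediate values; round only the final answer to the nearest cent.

$25,564.52

Assessed value = $2,207,000 × 0.47 = $1,037,290
Taxable value = $1,037,290 − $32,000 = $1,005,290
Tamarack County: $1,005,290 × 0.00781 = $7,851.3149
Hospital District: $1,005,290 × 0.0032 = $3,216.928
Saltmarsh Township: $1,005,290 × 0.0044 = $4,423.276
City of Calderon: $1,005,290 × 0.01002 = $10,073.0058
Total = $7,851.3149 + $3,216.928 + $4,423.276 + $10,073.0058 = $25,564.5247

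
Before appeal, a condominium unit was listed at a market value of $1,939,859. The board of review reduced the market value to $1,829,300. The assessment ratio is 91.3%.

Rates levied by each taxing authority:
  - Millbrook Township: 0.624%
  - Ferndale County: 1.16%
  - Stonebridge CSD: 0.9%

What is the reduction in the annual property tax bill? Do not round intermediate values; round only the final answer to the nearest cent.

Old assessed value = $1,939,859 × 0.913 = $1,771,091.267
New assessed value = $1,829,300 × 0.913 = $1,670,150.9
Combined rate = 0.00624 + 0.0116 + 0.009 = 0.02684
Old tax = $1,771,091.267 × 0.02684 = $47,536.08960628
New tax = $1,670,150.9 × 0.02684 = $44,826.850156
Reduction = $47,536.08960628 − $44,826.850156 = $2,709.23945028

$2,709.24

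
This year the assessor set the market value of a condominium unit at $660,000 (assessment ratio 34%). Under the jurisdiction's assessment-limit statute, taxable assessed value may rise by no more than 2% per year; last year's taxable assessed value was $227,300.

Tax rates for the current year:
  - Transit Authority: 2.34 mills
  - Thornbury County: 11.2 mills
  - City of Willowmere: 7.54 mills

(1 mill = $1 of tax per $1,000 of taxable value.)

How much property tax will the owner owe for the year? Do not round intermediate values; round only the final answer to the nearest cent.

Uncapped assessed value = $660,000 × 0.34 = $224,400
Cap limit = $227,300 × 1.02 = $231,846
Taxable assessed value = min($224,400, $231,846) = $224,400 (cap does not bind)
Transit Authority: $224,400 × 0.00234 = $525.096
Thornbury County: $224,400 × 0.0112 = $2,513.28
City of Willowmere: $224,400 × 0.00754 = $1,691.976
Total = $4,730.352

$4,730.35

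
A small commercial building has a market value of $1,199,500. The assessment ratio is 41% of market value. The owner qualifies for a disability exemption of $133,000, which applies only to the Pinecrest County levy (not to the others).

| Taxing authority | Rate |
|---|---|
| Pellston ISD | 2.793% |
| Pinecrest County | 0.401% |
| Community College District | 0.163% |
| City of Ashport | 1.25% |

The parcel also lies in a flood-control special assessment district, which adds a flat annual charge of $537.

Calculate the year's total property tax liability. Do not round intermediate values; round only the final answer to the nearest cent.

Assessed value = $1,199,500 × 0.41 = $491,795
Pellston ISD: $491,795 × 0.02793 = $13,735.83435
Pinecrest County: ($491,795 − $133,000) × 0.00401 = $358,795 × 0.00401 = $1,438.76795
Community College District: $491,795 × 0.00163 = $801.62585
City of Ashport: $491,795 × 0.0125 = $6,147.4375
Levies subtotal = $22,123.66565
Total = $22,123.66565 + $537 = $22,660.66565

$22,660.67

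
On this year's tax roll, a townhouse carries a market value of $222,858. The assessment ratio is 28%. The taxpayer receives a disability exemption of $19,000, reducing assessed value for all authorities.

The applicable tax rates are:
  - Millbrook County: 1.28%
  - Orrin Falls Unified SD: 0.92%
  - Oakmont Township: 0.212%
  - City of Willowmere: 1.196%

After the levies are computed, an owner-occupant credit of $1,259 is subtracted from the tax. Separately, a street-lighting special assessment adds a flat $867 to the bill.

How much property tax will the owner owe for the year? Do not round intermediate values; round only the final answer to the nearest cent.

Assessed value = $222,858 × 0.28 = $62,400.24
Taxable value = $62,400.24 − $19,000 = $43,400.24
Millbrook County: $43,400.24 × 0.0128 = $555.523072
Orrin Falls Unified SD: $43,400.24 × 0.0092 = $399.282208
Oakmont Township: $43,400.24 × 0.00212 = $92.0085088
City of Willowmere: $43,400.24 × 0.01196 = $519.0668704
Levies subtotal = $1,565.8806592
After credit = $1,565.8806592 − $1,259 = $306.8806592
Total = $306.8806592 + $867 = $1,173.8806592

$1,173.88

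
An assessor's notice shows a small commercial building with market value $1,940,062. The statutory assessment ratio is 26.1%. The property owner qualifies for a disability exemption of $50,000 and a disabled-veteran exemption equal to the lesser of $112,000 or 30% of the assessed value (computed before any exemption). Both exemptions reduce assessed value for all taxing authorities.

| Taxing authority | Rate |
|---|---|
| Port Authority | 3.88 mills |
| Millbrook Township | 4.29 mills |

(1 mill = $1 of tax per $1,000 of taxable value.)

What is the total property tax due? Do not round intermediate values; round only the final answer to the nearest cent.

Assessed value = $1,940,062 × 0.261 = $506,356.182
Disabled-veteran exemption = min($112,000, 30% × $506,356.182) = min($112,000, $151,906.8546) = $112,000 (dollar cap binds)
Taxable value = $506,356.182 − $50,000 − $112,000 = $344,356.182
Port Authority: $344,356.182 × 0.00388 = $1,336.10198616
Millbrook Township: $344,356.182 × 0.00429 = $1,477.28802078
Total = $2,813.39000694

$2,813.39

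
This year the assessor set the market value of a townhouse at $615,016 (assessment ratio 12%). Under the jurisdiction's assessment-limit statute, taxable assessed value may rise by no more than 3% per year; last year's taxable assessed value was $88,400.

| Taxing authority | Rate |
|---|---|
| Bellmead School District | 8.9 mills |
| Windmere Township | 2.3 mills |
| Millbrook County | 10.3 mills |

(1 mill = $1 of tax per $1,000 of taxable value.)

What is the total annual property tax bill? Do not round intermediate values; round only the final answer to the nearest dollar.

$1,587

Uncapped assessed value = $615,016 × 0.12 = $73,801.92
Cap limit = $88,400 × 1.03 = $91,052
Taxable assessed value = min($73,801.92, $91,052) = $73,801.92 (cap does not bind)
Bellmead School District: $73,801.92 × 0.0089 = $656.837088
Windmere Township: $73,801.92 × 0.0023 = $169.744416
Millbrook County: $73,801.92 × 0.0103 = $760.159776
Total = $1,586.74128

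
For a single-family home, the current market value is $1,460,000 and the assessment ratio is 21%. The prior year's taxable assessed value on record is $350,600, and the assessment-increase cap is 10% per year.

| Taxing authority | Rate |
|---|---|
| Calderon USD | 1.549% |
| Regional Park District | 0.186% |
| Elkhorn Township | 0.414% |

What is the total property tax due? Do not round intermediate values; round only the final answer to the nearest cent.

Uncapped assessed value = $1,460,000 × 0.21 = $306,600
Cap limit = $350,600 × 1.1 = $385,660
Taxable assessed value = min($306,600, $385,660) = $306,600 (cap does not bind)
Calderon USD: $306,600 × 0.01549 = $4,749.234
Regional Park District: $306,600 × 0.00186 = $570.276
Elkhorn Township: $306,600 × 0.00414 = $1,269.324
Total = $6,588.834

$6,588.83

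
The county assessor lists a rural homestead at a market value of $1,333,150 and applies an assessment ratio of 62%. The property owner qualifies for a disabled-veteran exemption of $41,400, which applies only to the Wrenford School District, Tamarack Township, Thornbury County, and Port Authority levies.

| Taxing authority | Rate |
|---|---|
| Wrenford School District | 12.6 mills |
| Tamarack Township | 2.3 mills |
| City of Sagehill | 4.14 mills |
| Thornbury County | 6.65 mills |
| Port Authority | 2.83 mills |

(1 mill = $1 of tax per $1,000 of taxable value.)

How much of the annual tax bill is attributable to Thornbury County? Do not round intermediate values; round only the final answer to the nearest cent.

Assessed value = $1,333,150 × 0.62 = $826,553
Thornbury County taxable value = $826,553 − $41,400 = $785,153
Thornbury County levy = $785,153 × 0.00665 = $5,221.26745

$5,221.27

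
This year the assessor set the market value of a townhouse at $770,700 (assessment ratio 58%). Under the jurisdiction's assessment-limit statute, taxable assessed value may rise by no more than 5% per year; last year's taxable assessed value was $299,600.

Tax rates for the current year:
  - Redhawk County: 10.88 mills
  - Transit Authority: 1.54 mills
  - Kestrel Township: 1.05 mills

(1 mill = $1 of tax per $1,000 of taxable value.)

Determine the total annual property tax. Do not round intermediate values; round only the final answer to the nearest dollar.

Uncapped assessed value = $770,700 × 0.58 = $447,006
Cap limit = $299,600 × 1.05 = $314,580
Taxable assessed value = min($447,006, $314,580) = $314,580 (cap binds)
Redhawk County: $314,580 × 0.01088 = $3,422.6304
Transit Authority: $314,580 × 0.00154 = $484.4532
Kestrel Township: $314,580 × 0.00105 = $330.309
Total = $4,237.3926

$4,237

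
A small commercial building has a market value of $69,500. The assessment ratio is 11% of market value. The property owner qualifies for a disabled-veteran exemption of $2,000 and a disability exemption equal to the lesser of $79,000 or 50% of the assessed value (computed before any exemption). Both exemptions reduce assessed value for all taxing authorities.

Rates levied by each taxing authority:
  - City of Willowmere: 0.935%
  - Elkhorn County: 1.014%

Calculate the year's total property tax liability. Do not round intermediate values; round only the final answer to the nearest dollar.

$36

Assessed value = $69,500 × 0.11 = $7,645
Disability exemption = min($79,000, 50% × $7,645) = min($79,000, $3,822.5) = $3,822.5 (percentage binds)
Taxable value = $7,645 − $2,000 − $3,822.5 = $1,822.5
City of Willowmere: $1,822.5 × 0.00935 = $17.040375
Elkhorn County: $1,822.5 × 0.01014 = $18.48015
Total = $35.520525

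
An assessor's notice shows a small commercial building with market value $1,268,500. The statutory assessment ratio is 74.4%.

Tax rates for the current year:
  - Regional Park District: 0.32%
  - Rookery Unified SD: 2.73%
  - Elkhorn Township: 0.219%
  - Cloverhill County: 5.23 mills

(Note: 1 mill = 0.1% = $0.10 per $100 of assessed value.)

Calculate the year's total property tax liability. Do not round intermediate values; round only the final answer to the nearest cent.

Assessed value = $1,268,500 × 0.744 = $943,764
Regional Park District: $943,764 × 0.0032 = $3,020.0448
Rookery Unified SD: $943,764 × 0.0273 = $25,764.7572
Elkhorn Township: $943,764 × 0.00219 = $2,066.84316
Cloverhill County: $943,764 × 0.00523 = $4,935.88572
Total = $35,787.53088

$35,787.53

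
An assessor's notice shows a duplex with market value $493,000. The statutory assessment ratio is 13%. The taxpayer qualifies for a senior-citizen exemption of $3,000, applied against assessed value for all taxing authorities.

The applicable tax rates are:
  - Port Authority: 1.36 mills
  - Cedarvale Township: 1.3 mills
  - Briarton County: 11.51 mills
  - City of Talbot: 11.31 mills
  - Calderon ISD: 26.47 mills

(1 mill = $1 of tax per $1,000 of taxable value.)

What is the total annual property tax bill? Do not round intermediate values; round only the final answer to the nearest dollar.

$3,174

Assessed value = $493,000 × 0.13 = $64,090
Taxable value = $64,090 − $3,000 = $61,090
Port Authority: $61,090 × 0.00136 = $83.0824
Cedarvale Township: $61,090 × 0.0013 = $79.417
Briarton County: $61,090 × 0.01151 = $703.1459
City of Talbot: $61,090 × 0.01131 = $690.9279
Calderon ISD: $61,090 × 0.02647 = $1,617.0523
Total = $83.0824 + $79.417 + $703.1459 + $690.9279 + $1,617.0523 = $3,173.6255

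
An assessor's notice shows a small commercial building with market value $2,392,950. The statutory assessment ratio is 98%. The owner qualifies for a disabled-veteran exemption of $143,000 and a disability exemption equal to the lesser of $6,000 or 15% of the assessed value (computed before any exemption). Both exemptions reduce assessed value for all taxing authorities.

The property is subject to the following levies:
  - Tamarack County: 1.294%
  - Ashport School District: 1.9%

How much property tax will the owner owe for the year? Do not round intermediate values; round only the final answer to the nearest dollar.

$70,143

Assessed value = $2,392,950 × 0.98 = $2,345,091
Disability exemption = min($6,000, 15% × $2,345,091) = min($6,000, $351,763.65) = $6,000 (dollar cap binds)
Taxable value = $2,345,091 − $143,000 − $6,000 = $2,196,091
Tamarack County: $2,196,091 × 0.01294 = $28,417.41754
Ashport School District: $2,196,091 × 0.019 = $41,725.729
Total = $70,143.14654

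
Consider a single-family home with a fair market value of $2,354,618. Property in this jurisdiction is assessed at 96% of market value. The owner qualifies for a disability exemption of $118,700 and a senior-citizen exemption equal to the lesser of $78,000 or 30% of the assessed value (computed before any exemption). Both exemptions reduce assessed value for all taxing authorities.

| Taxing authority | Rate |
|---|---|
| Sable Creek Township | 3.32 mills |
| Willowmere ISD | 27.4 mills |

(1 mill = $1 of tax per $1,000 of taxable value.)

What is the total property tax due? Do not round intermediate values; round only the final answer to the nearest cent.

$63,397.89

Assessed value = $2,354,618 × 0.96 = $2,260,433.28
Senior-citizen exemption = min($78,000, 30% × $2,260,433.28) = min($78,000, $678,129.984) = $78,000 (dollar cap binds)
Taxable value = $2,260,433.28 − $118,700 − $78,000 = $2,063,733.28
Sable Creek Township: $2,063,733.28 × 0.00332 = $6,851.5944896
Willowmere ISD: $2,063,733.28 × 0.0274 = $56,546.291872
Total = $63,397.8863616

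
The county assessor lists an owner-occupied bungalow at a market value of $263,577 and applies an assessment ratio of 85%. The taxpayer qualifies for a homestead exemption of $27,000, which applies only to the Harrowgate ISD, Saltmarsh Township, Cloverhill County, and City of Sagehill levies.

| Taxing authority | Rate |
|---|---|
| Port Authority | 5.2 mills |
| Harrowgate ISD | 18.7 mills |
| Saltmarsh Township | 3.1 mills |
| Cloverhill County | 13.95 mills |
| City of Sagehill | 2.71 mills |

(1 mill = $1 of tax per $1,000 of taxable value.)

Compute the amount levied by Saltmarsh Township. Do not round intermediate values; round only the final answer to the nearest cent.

Assessed value = $263,577 × 0.85 = $224,040.45
Saltmarsh Township taxable value = $224,040.45 − $27,000 = $197,040.45
Saltmarsh Township levy = $197,040.45 × 0.0031 = $610.825395

$610.83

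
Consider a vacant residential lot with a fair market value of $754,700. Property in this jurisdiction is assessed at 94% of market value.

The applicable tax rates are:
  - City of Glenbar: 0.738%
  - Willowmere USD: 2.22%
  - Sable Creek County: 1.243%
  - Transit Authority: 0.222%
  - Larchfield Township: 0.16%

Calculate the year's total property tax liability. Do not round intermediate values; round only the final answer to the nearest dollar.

$32,513

Assessed value = $754,700 × 0.94 = $709,418
City of Glenbar: $709,418 × 0.00738 = $5,235.50484
Willowmere USD: $709,418 × 0.0222 = $15,749.0796
Sable Creek County: $709,418 × 0.01243 = $8,818.06574
Transit Authority: $709,418 × 0.00222 = $1,574.90796
Larchfield Township: $709,418 × 0.0016 = $1,135.0688
Total = $5,235.50484 + $15,749.0796 + $8,818.06574 + $1,574.90796 + $1,135.0688 = $32,512.62694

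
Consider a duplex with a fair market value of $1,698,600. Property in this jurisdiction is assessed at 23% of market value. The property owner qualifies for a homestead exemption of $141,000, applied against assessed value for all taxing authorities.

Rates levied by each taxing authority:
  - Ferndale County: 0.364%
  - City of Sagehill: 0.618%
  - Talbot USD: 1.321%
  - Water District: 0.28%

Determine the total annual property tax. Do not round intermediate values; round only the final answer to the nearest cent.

$6,449.18

Assessed value = $1,698,600 × 0.23 = $390,678
Taxable value = $390,678 − $141,000 = $249,678
Ferndale County: $249,678 × 0.00364 = $908.82792
City of Sagehill: $249,678 × 0.00618 = $1,543.01004
Talbot USD: $249,678 × 0.01321 = $3,298.24638
Water District: $249,678 × 0.0028 = $699.0984
Total = $908.82792 + $1,543.01004 + $3,298.24638 + $699.0984 = $6,449.18274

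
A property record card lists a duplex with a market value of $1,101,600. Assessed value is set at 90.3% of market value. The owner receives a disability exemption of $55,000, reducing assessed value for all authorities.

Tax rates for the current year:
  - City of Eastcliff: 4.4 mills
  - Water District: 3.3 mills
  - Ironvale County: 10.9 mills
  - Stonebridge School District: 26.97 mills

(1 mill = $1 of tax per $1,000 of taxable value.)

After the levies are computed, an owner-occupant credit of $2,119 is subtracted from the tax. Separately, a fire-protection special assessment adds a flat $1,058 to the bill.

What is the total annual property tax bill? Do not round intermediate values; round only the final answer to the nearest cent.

$41,763.17

Assessed value = $1,101,600 × 0.903 = $994,744.8
Taxable value = $994,744.8 − $55,000 = $939,744.8
City of Eastcliff: $939,744.8 × 0.0044 = $4,134.87712
Water District: $939,744.8 × 0.0033 = $3,101.15784
Ironvale County: $939,744.8 × 0.0109 = $10,243.21832
Stonebridge School District: $939,744.8 × 0.02697 = $25,344.917256
Levies subtotal = $42,824.170536
After credit = $42,824.170536 − $2,119 = $40,705.170536
Total = $40,705.170536 + $1,058 = $41,763.170536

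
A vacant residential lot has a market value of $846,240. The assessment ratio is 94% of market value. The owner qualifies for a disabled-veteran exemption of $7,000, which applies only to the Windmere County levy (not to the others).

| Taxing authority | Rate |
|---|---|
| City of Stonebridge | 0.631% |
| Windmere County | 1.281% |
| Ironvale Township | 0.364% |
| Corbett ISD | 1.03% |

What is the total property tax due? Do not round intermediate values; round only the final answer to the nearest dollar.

Assessed value = $846,240 × 0.94 = $795,465.6
City of Stonebridge: $795,465.6 × 0.00631 = $5,019.387936
Windmere County: ($795,465.6 − $7,000) × 0.01281 = $788,465.6 × 0.01281 = $10,100.244336
Ironvale Township: $795,465.6 × 0.00364 = $2,895.494784
Corbett ISD: $795,465.6 × 0.0103 = $8,193.29568
Total = $26,208.422736

$26,208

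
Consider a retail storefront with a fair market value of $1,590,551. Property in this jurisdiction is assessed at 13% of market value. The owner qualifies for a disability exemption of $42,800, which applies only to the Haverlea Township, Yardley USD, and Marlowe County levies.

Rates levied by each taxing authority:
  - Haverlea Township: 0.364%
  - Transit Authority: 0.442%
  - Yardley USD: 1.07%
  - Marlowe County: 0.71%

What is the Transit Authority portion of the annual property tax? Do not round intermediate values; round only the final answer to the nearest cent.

$913.93

Assessed value = $1,590,551 × 0.13 = $206,771.63
Transit Authority taxable value = $206,771.63 (exemption does not apply)
Transit Authority levy = $206,771.63 × 0.00442 = $913.9306046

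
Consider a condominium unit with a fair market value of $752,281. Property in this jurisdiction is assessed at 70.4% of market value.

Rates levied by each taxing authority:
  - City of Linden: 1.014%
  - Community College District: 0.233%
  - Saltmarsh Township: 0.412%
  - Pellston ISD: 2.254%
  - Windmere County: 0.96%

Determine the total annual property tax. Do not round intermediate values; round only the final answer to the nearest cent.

Assessed value = $752,281 × 0.704 = $529,605.824
City of Linden: $529,605.824 × 0.01014 = $5,370.20305536
Community College District: $529,605.824 × 0.00233 = $1,233.98156992
Saltmarsh Township: $529,605.824 × 0.00412 = $2,181.97599488
Pellston ISD: $529,605.824 × 0.02254 = $11,937.31527296
Windmere County: $529,605.824 × 0.0096 = $5,084.2159104
Total = $5,370.20305536 + $1,233.98156992 + $2,181.97599488 + $11,937.31527296 + $5,084.2159104 = $25,807.69180352

$25,807.69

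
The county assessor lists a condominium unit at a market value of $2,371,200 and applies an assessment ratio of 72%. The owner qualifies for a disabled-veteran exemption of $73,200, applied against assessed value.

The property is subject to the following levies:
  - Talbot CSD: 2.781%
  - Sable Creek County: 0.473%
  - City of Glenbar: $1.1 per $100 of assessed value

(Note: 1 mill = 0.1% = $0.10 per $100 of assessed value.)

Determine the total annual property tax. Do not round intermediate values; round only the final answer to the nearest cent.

$71,147.15

Assessed value = $2,371,200 × 0.72 = $1,707,264
Taxable value = $1,707,264 − $73,200 = $1,634,064
Talbot CSD: $1,634,064 × 0.02781 = $45,443.31984
Sable Creek County: $1,634,064 × 0.00473 = $7,729.12272
City of Glenbar: $1,634,064 × 0.011 = $17,974.704
Total = $71,147.14656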